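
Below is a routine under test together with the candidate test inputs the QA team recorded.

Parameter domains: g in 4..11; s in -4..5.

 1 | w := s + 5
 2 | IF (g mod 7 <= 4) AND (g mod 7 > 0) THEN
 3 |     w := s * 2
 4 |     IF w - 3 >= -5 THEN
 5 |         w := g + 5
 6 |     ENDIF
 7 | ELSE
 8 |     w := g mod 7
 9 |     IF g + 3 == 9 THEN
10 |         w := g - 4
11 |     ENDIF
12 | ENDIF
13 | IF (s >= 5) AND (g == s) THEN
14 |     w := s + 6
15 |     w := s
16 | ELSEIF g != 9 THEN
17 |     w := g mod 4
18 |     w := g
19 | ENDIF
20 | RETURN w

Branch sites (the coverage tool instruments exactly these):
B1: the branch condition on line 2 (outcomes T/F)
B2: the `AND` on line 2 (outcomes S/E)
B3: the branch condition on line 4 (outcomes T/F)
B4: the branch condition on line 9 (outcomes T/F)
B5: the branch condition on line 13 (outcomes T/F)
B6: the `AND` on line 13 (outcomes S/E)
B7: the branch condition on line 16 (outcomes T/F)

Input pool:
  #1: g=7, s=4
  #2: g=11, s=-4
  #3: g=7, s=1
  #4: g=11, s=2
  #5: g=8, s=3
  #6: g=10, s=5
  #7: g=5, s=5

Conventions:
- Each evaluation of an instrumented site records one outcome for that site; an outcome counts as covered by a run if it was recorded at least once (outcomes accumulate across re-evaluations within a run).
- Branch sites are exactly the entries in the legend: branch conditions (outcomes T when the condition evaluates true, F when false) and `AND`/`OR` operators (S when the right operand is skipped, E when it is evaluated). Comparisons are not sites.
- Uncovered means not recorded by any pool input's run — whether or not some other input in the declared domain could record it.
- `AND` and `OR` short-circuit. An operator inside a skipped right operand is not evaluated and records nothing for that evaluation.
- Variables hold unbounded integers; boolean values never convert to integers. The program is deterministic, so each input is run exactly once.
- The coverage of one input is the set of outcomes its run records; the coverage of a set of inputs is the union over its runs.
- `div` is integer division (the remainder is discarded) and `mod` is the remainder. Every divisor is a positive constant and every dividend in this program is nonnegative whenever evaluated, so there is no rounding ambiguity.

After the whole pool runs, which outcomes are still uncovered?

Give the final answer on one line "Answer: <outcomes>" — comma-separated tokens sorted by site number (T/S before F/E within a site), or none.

input #1 (g=7, s=4): covers B1=F, B2=E, B4=F, B5=F, B6=S, B7=T
input #2 (g=11, s=-4): covers B1=T, B2=E, B3=F, B5=F, B6=S, B7=T
input #3 (g=7, s=1): covers B1=F, B2=E, B4=F, B5=F, B6=S, B7=T
input #4 (g=11, s=2): covers B1=T, B2=E, B3=T, B5=F, B6=S, B7=T
input #5 (g=8, s=3): covers B1=T, B2=E, B3=T, B5=F, B6=S, B7=T
input #6 (g=10, s=5): covers B1=T, B2=E, B3=T, B5=F, B6=E, B7=T
input #7 (g=5, s=5): covers B1=F, B2=S, B4=F, B5=T, B6=E
union over the pool: B1=T, B1=F, B2=S, B2=E, B3=T, B3=F, B4=F, B5=T, B5=F, B6=S, B6=E, B7=T
uncovered (2 of 14): B4=T, B7=F

Answer: B4=T, B7=F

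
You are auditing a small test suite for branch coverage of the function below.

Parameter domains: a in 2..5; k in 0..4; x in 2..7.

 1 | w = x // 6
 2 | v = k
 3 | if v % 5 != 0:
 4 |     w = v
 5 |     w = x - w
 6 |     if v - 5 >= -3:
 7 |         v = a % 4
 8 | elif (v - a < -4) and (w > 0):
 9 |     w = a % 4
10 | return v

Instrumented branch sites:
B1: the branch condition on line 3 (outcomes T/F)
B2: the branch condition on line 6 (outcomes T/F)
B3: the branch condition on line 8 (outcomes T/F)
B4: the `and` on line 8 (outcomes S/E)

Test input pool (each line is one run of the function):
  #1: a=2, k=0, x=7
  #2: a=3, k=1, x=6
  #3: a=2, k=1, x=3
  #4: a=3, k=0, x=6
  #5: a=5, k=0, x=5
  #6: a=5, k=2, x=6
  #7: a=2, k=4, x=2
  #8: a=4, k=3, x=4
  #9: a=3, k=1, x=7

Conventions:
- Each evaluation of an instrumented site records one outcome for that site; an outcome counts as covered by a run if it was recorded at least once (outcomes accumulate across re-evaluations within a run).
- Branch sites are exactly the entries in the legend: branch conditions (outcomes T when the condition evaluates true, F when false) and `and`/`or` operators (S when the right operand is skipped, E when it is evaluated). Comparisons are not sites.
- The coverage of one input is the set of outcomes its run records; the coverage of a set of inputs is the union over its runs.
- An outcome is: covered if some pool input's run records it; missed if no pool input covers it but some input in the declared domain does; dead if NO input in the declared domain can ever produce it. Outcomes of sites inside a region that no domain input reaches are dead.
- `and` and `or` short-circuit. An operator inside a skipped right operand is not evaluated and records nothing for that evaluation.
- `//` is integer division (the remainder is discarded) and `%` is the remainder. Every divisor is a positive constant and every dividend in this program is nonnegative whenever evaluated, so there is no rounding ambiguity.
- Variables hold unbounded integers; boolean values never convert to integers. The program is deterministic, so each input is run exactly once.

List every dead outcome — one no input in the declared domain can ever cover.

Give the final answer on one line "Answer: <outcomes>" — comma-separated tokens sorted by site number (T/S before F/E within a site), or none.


checking every outcome against all 120 domain inputs:
  reachable outcomes have witnesses, e.g. B1=T (e.g. a=2, k=1, x=2), B1=F (e.g. a=2, k=0, x=2), B2=T (e.g. a=2, k=2, x=2), B2=F (e.g. a=2, k=1, x=2)
Answer: none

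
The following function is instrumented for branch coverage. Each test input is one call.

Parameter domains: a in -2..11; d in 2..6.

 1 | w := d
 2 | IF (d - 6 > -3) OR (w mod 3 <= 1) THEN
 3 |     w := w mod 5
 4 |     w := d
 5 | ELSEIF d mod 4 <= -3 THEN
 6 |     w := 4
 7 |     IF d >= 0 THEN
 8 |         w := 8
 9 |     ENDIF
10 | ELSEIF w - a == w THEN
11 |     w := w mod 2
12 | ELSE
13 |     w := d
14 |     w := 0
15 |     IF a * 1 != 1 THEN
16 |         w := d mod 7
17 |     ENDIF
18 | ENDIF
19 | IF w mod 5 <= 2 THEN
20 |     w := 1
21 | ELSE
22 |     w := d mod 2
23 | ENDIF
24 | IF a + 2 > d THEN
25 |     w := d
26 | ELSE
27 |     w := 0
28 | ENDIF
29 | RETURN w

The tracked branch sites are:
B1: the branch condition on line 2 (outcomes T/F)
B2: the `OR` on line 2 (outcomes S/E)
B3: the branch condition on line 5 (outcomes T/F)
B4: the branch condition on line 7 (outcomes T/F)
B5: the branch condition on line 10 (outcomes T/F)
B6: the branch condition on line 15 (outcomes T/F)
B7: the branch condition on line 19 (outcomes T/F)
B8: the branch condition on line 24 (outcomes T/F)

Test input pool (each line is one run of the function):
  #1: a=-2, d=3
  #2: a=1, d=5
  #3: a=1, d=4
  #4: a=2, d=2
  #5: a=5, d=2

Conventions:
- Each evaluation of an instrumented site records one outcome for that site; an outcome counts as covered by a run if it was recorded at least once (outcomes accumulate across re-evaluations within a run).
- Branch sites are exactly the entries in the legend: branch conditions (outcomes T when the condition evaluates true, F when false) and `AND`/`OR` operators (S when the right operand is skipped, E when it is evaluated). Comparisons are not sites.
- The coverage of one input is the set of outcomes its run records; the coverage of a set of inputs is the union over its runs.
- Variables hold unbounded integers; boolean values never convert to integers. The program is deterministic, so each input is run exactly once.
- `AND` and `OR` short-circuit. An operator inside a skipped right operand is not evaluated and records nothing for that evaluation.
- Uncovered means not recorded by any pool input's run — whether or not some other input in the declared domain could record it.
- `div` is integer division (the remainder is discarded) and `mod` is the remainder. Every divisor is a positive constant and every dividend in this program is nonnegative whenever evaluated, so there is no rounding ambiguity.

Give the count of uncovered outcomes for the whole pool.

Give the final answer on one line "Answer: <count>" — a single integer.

run #1 (a=-2, d=3) runs B2->E, B1->T, B7->F, B8->F; records B1=T, B2=E, B7=F, B8=F
run #2 (a=1, d=5) runs B2->S, B1->T, B7->T, B8->F; records B1=T, B2=S, B7=T, B8=F
run #3 (a=1, d=4) runs B2->S, B1->T, B7->F, B8->F; records B1=T, B2=S, B7=F, B8=F
run #4 (a=2, d=2) runs B2->E, B1->F, B3->F, B5->F, B6->T, B7->T, B8->T; records B1=F, B2=E, B3=F, B5=F, B6=T, B7=T, B8=T
run #5 (a=5, d=2) runs B2->E, B1->F, B3->F, B5->F, B6->T, B7->T, B8->T; records B1=F, B2=E, B3=F, B5=F, B6=T, B7=T, B8=T
union over the pool: B1=T, B1=F, B2=S, B2=E, B3=F, B5=F, B6=T, B7=T, B7=F, B8=T, B8=F
uncovered (5 of 16): B3=T, B4=T, B4=F, B5=T, B6=F

Answer: 5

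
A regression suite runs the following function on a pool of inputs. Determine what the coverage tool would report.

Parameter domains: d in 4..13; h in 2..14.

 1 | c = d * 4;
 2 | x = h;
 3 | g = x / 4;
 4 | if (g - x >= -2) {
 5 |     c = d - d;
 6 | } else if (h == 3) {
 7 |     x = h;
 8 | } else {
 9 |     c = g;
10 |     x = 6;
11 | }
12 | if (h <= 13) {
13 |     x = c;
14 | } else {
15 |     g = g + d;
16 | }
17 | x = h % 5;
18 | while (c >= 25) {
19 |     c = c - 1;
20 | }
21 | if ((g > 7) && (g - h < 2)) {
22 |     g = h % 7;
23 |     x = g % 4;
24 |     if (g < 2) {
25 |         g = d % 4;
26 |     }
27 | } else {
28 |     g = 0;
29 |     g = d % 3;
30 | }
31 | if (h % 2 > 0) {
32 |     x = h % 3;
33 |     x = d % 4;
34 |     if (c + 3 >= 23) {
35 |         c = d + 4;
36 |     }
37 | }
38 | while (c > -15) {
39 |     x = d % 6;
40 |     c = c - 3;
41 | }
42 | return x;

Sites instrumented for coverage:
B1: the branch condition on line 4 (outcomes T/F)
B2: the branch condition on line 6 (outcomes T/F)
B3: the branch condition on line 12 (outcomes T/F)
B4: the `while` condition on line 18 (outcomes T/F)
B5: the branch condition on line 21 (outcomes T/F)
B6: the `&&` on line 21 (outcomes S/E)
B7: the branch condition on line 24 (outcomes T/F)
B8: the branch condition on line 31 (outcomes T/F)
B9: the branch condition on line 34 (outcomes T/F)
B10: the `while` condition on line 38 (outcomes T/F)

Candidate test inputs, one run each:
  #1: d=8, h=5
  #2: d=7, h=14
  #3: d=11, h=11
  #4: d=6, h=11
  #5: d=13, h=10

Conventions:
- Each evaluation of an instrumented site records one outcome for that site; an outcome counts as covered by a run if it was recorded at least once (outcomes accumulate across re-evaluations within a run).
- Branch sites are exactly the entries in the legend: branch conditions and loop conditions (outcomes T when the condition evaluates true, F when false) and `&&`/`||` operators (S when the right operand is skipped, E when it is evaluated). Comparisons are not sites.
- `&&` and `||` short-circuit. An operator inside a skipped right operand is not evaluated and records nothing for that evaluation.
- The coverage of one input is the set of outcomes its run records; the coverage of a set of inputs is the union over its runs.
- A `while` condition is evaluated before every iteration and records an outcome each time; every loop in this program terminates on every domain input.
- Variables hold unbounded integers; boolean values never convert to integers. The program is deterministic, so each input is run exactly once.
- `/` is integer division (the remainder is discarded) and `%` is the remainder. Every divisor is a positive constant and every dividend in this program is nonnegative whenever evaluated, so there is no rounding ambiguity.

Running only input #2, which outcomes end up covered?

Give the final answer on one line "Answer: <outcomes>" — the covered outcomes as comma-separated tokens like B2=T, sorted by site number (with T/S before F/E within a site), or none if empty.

Event log for input #2 (d=7, h=14):
  B1->F, B2->F, B3->F, B4->F, B6->E, B5->T, B7->T, B8->F, B10->T, B10->T
  B10->T, B10->T, B10->T, B10->T, B10->F
collecting distinct outcomes: B1=F, B2=F, B3=F, B4=F, B5=T, B6=E, B7=T, B8=F, B10=T, B10=F

Answer: B1=F, B2=F, B3=F, B4=F, B5=T, B6=E, B7=T, B8=F, B10=T, B10=F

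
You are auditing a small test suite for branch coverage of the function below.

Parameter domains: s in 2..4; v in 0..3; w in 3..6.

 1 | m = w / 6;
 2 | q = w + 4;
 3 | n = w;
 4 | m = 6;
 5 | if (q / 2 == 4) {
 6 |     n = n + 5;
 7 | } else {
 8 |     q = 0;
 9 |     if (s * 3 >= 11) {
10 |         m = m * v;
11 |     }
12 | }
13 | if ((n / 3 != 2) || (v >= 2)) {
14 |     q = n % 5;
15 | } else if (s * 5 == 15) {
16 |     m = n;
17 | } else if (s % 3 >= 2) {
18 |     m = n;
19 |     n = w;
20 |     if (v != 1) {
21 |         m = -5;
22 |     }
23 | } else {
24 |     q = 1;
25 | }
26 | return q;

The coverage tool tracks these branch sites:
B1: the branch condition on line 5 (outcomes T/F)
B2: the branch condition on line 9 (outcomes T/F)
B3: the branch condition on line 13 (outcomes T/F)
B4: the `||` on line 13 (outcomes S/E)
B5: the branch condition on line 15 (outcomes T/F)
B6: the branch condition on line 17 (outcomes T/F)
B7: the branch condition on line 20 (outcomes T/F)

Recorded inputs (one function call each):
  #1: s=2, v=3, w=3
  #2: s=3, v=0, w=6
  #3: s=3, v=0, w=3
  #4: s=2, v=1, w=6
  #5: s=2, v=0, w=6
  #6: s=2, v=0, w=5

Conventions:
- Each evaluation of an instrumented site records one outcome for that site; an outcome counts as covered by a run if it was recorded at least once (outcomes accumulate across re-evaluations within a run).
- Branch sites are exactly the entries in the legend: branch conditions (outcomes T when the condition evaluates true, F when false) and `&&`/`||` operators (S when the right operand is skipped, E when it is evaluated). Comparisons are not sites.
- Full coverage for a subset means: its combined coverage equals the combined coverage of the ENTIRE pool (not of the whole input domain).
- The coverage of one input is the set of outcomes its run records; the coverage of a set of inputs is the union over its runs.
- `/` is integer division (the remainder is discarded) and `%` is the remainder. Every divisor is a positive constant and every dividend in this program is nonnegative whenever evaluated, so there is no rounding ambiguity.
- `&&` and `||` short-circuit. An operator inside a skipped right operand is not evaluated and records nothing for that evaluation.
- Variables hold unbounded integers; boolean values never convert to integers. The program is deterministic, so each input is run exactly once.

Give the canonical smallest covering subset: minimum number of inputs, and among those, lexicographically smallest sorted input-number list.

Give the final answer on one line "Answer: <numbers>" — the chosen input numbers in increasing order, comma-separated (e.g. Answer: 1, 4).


input #1, s=2, v=3, w=3: events B1->F, B2->F, B4->S, B3->T; outcomes B1=F, B2=F, B3=T, B4=S
input #2, s=3, v=0, w=6: events B1->F, B2->F, B4->E, B3->F, B5->T; outcomes B1=F, B2=F, B3=F, B4=E, B5=T
input #3, s=3, v=0, w=3: events B1->F, B2->F, B4->S, B3->T; outcomes B1=F, B2=F, B3=T, B4=S
input #4, s=2, v=1, w=6: events B1->F, B2->F, B4->E, B3->F, B5->F, B6->T, B7->F; outcomes B1=F, B2=F, B3=F, B4=E, B5=F, B6=T, B7=F
input #5, s=2, v=0, w=6: events B1->F, B2->F, B4->E, B3->F, B5->F, B6->T, B7->T; outcomes B1=F, B2=F, B3=F, B4=E, B5=F, B6=T, B7=T
input #6, s=2, v=0, w=5: events B1->T, B4->S, B3->T; outcomes B1=T, B3=T, B4=S
union over all inputs: B1=T, B1=F, B2=F, B3=T, B3=F, B4=S, B4=E, B5=T, B5=F, B6=T, B7=T, B7=F (12 outcomes)
every size-1 subset falls short of the 12 outcomes (best: 7/12)
every size-2 subset falls short of the 12 outcomes (best: 10/12)
every size-3 subset falls short of the 12 outcomes (best: 11/12)
size 4: inputs {2, 4, 5, 6} cover all 12 outcomes, and no lexicographically smaller subset of this size does
Answer: 2, 4, 5, 6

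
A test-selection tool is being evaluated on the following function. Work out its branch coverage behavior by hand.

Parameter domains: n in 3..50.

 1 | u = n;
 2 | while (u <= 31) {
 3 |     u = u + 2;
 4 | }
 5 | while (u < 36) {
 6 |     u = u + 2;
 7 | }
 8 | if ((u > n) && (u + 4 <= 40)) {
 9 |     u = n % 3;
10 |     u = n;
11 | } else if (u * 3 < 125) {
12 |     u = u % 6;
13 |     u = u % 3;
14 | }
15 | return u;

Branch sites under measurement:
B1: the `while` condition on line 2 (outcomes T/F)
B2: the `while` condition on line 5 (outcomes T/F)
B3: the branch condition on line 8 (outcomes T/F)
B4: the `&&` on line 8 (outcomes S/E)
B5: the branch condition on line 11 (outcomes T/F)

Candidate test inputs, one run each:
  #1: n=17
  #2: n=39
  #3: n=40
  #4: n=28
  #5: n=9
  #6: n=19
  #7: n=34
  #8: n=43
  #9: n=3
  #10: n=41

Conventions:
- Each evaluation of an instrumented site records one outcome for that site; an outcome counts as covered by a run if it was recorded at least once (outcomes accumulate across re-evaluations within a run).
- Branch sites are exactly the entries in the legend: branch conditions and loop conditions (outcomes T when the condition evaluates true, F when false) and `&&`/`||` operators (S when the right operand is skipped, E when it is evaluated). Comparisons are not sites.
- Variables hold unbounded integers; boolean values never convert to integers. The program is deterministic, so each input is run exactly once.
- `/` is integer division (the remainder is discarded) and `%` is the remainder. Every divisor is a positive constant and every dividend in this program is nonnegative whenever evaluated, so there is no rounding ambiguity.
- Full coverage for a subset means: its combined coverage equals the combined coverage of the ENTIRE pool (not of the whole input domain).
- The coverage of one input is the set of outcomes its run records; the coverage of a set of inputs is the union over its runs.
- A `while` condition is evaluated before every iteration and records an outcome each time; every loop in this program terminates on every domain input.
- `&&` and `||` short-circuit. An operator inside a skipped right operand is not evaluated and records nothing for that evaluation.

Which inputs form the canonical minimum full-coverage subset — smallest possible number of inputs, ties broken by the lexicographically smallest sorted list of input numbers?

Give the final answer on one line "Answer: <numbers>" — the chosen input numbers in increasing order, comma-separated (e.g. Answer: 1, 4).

input #1, n=17: events B1->T, B1->T, B1->T, B1->T, B1->T, B1->T, B1->T, B1->T, B1->F, B2->T, B2->T, B2->F, B4->E, B3->F, ...; outcomes B1=T, B1=F, B2=T, B2=F, B3=F, B4=E, B5=T
input #2, n=39: events B1->F, B2->F, B4->S, B3->F, B5->T; outcomes B1=F, B2=F, B3=F, B4=S, B5=T
input #3, n=40: events B1->F, B2->F, B4->S, B3->F, B5->T; outcomes B1=F, B2=F, B3=F, B4=S, B5=T
input #4, n=28: events B1->T, B1->T, B1->F, B2->T, B2->T, B2->F, B4->E, B3->T; outcomes B1=T, B1=F, B2=T, B2=F, B3=T, B4=E
input #5, n=9: events B1->T, B1->T, B1->T, B1->T, B1->T, B1->T, B1->T, B1->T, B1->T, B1->T, B1->T, B1->T, B1->F, B2->T, ...; outcomes B1=T, B1=F, B2=T, B2=F, B3=F, B4=E, B5=T
input #6, n=19: events B1->T, B1->T, B1->T, B1->T, B1->T, B1->T, B1->T, B1->F, B2->T, B2->T, B2->F, B4->E, B3->F, B5->T; outcomes B1=T, B1=F, B2=T, B2=F, B3=F, B4=E, B5=T
input #7, n=34: events B1->F, B2->T, B2->F, B4->E, B3->T; outcomes B1=F, B2=T, B2=F, B3=T, B4=E
input #8, n=43: events B1->F, B2->F, B4->S, B3->F, B5->F; outcomes B1=F, B2=F, B3=F, B4=S, B5=F
input #9, n=3: events B1->T, B1->T, B1->T, B1->T, B1->T, B1->T, B1->T, B1->T, B1->T, B1->T, B1->T, B1->T, B1->T, B1->T, ...; outcomes B1=T, B1=F, B2=T, B2=F, B3=F, B4=E, B5=T
input #10, n=41: events B1->F, B2->F, B4->S, B3->F, B5->T; outcomes B1=F, B2=F, B3=F, B4=S, B5=T
the full pool covers 10 outcomes: B1=T, B1=F, B2=T, B2=F, B3=T, B3=F, B4=S, B4=E, B5=T, B5=F
size 1 is not enough: best union over all size-1 subsets is 7/10
size 2 is not enough: best union over all size-2 subsets is 9/10
inputs {1, 4, 8} (size 3) cover everything; no size-3 subset with a lexicographically smaller index list covers all 10

Answer: 1, 4, 8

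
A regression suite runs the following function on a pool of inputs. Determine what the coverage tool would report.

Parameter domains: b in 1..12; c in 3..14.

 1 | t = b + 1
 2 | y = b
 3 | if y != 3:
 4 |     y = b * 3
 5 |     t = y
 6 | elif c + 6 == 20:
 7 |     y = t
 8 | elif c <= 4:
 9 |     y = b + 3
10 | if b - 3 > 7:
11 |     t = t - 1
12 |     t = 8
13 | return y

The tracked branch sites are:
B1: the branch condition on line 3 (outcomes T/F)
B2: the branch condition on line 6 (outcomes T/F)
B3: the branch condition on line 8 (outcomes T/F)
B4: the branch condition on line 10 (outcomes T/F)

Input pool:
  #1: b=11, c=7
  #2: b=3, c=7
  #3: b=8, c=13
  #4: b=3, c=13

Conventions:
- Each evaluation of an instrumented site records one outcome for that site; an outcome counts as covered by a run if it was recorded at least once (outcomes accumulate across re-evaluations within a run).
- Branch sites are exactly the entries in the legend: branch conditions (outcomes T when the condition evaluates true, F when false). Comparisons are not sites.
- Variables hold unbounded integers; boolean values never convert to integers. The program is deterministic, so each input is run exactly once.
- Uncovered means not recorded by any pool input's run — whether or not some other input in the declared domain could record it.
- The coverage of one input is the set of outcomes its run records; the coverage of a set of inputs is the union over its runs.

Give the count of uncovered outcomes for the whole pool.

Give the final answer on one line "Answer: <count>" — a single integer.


input #1 (b=11, c=7): events B1->T, B4->T; covers B1=T, B4=T
input #2 (b=3, c=7): events B1->F, B2->F, B3->F, B4->F; covers B1=F, B2=F, B3=F, B4=F
input #3 (b=8, c=13): events B1->T, B4->F; covers B1=T, B4=F
input #4 (b=3, c=13): events B1->F, B2->F, B3->F, B4->F; covers B1=F, B2=F, B3=F, B4=F
union over the pool: B1=T, B1=F, B2=F, B3=F, B4=T, B4=F
uncovered (2 of 8): B2=T, B3=T
Answer: 2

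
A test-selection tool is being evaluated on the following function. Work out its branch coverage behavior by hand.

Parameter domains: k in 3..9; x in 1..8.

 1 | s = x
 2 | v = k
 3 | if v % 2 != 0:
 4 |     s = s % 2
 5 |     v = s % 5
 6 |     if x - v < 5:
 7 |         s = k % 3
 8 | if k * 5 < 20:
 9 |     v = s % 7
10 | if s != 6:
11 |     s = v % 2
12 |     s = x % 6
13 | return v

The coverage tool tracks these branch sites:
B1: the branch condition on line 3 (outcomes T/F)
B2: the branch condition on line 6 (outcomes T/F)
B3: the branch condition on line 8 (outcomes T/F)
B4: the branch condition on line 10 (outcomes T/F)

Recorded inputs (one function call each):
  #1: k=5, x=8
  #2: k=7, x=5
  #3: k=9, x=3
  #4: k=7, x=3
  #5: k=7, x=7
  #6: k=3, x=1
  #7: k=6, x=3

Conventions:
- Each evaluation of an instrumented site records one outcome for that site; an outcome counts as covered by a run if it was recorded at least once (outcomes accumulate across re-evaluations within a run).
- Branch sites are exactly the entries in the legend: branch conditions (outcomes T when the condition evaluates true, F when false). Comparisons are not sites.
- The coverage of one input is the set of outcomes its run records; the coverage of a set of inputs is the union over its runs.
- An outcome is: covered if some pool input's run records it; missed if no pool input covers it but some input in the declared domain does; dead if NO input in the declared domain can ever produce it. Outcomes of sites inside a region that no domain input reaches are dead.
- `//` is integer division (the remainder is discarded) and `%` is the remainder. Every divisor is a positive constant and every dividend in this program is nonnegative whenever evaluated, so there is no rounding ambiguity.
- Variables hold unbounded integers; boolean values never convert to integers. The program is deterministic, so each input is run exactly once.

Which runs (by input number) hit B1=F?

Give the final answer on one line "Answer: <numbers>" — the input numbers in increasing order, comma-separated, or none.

input #1 (k=5, x=8): misses B1=F
input #2 (k=7, x=5): misses B1=F
input #3 (k=9, x=3): misses B1=F
input #4 (k=7, x=3): misses B1=F
input #5 (k=7, x=7): misses B1=F
input #6 (k=3, x=1): misses B1=F
input #7 (k=6, x=3): covers B1=F

Answer: 7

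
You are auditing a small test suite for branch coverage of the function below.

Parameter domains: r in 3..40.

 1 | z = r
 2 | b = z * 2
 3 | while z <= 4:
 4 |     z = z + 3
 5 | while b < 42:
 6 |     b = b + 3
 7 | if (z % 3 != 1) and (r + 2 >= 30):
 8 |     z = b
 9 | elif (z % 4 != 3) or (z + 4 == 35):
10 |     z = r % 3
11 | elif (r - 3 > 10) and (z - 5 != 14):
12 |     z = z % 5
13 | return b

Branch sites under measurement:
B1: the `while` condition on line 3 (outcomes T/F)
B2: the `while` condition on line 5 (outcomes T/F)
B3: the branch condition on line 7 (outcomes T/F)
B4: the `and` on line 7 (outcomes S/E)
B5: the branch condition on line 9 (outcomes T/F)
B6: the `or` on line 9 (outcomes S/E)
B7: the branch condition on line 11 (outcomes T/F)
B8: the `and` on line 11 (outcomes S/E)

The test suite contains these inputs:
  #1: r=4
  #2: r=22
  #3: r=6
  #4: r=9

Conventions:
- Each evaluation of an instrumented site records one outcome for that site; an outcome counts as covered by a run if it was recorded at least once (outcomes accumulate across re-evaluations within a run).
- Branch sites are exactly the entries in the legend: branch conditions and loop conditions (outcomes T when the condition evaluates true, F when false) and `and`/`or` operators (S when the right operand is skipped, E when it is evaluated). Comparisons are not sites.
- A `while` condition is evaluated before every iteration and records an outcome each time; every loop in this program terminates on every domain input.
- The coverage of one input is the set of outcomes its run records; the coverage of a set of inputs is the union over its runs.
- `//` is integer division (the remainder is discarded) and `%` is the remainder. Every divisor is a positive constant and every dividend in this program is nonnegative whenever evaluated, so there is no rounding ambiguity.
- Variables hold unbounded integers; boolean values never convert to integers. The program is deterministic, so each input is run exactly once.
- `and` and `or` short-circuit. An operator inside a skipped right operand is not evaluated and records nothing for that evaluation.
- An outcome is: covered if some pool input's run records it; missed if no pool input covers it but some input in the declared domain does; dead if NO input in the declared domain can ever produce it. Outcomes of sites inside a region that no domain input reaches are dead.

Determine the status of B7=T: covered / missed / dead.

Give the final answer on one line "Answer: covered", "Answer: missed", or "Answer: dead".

no pool input records B7=T
but domain input (r=15) does record it -> reachable, so missed

Answer: missed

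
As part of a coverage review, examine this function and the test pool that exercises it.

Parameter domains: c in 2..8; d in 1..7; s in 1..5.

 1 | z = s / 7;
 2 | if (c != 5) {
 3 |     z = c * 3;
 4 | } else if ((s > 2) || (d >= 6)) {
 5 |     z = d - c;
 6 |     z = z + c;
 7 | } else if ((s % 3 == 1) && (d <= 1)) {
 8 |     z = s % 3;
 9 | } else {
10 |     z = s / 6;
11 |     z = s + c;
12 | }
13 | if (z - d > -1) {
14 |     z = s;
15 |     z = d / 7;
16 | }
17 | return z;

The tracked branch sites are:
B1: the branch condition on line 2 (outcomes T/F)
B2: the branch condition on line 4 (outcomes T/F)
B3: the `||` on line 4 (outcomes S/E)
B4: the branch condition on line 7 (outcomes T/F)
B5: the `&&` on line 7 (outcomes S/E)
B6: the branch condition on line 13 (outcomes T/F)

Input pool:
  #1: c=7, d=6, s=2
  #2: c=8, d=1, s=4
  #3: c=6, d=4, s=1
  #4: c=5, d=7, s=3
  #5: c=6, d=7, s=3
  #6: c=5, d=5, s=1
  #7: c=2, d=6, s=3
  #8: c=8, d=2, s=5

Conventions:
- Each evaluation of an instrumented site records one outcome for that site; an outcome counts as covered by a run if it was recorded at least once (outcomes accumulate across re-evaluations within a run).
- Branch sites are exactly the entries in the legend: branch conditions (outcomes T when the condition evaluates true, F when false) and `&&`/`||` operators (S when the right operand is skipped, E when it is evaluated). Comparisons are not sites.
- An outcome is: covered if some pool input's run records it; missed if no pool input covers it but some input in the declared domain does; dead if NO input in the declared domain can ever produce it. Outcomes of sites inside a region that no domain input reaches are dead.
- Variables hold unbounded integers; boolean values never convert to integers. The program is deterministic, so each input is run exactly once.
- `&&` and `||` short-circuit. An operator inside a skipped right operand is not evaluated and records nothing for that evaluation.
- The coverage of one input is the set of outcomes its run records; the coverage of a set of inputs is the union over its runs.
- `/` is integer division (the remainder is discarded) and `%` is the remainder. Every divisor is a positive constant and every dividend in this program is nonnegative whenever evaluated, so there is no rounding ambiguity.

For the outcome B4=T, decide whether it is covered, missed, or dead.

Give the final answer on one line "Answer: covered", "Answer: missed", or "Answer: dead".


no pool input records B4=T
but domain input (c=5, d=1, s=1) does record it -> reachable, so missed
Answer: missed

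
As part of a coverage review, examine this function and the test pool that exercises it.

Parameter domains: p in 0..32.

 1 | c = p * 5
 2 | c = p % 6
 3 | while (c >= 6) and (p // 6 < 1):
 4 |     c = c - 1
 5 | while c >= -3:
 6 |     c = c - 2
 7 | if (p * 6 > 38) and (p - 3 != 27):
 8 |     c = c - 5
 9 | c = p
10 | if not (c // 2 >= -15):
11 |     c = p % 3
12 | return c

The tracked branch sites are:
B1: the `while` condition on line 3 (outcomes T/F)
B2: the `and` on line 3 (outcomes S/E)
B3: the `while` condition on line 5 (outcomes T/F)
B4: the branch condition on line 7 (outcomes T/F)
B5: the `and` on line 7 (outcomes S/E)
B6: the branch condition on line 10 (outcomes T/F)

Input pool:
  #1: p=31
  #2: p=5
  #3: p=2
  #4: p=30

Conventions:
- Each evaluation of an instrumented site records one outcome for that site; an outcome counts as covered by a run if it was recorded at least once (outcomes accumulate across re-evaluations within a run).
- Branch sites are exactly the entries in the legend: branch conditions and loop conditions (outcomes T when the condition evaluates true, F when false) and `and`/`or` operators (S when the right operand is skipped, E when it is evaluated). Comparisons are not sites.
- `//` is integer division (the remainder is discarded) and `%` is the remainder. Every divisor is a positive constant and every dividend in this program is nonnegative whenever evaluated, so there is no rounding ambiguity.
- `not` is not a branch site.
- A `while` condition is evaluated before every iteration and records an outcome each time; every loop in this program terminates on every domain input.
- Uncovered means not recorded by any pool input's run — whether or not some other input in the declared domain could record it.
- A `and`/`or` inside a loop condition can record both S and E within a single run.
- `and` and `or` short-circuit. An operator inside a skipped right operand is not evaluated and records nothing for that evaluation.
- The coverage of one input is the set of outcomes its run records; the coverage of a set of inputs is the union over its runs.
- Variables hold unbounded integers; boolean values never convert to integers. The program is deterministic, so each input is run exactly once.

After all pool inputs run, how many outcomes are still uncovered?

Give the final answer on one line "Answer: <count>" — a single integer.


test 1 (p=31) fires B2->S, B1->F, B3->T, B3->T, B3->T, B3->F, B5->E, B4->T, B6->F; hits B1=F, B2=S, B3=T, B3=F, B4=T, B5=E, B6=F
test 2 (p=5) fires B2->S, B1->F, B3->T, B3->T, B3->T, B3->T, B3->T, B3->F, B5->S, B4->F, B6->F; hits B1=F, B2=S, B3=T, B3=F, B4=F, B5=S, B6=F
test 3 (p=2) fires B2->S, B1->F, B3->T, B3->T, B3->T, B3->F, B5->S, B4->F, B6->F; hits B1=F, B2=S, B3=T, B3=F, B4=F, B5=S, B6=F
test 4 (p=30) fires B2->S, B1->F, B3->T, B3->T, B3->F, B5->E, B4->F, B6->F; hits B1=F, B2=S, B3=T, B3=F, B4=F, B5=E, B6=F
union over the pool: B1=F, B2=S, B3=T, B3=F, B4=T, B4=F, B5=S, B5=E, B6=F
uncovered (3 of 12): B1=T, B2=E, B6=T
Answer: 3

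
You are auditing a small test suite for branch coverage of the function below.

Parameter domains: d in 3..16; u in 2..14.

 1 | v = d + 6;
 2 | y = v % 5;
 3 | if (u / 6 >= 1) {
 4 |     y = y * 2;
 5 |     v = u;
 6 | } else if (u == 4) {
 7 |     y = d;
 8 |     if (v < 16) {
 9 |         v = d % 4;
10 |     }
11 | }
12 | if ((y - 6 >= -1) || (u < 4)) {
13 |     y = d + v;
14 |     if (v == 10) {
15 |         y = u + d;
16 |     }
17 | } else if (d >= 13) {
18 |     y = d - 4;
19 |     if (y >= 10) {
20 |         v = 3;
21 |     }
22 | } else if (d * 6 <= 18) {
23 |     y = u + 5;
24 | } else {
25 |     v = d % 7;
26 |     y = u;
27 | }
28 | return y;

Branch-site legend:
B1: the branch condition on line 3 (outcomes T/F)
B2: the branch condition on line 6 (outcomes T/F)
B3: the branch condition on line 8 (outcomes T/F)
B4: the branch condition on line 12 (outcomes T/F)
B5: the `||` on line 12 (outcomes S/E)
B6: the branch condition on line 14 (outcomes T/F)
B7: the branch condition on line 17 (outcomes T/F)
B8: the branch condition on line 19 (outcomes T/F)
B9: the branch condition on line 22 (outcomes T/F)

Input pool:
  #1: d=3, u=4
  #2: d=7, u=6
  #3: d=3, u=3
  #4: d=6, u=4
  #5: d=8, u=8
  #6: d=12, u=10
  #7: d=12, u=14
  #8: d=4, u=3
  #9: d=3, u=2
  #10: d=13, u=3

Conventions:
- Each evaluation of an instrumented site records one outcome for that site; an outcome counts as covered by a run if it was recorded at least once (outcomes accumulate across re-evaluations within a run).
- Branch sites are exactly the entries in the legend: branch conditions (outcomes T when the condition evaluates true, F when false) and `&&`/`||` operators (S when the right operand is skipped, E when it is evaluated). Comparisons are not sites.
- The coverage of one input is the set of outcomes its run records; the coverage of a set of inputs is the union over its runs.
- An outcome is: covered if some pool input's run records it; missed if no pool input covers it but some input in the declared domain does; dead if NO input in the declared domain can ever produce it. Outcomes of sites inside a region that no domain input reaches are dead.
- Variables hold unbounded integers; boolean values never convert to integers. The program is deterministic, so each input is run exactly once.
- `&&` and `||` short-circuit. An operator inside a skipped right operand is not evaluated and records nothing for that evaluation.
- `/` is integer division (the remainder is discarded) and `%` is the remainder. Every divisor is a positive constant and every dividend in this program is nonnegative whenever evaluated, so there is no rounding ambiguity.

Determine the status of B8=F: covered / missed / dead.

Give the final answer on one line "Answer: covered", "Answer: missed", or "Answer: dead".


no pool input records B8=F
but domain input (d=13, u=5) does record it -> reachable, so missed
Answer: missed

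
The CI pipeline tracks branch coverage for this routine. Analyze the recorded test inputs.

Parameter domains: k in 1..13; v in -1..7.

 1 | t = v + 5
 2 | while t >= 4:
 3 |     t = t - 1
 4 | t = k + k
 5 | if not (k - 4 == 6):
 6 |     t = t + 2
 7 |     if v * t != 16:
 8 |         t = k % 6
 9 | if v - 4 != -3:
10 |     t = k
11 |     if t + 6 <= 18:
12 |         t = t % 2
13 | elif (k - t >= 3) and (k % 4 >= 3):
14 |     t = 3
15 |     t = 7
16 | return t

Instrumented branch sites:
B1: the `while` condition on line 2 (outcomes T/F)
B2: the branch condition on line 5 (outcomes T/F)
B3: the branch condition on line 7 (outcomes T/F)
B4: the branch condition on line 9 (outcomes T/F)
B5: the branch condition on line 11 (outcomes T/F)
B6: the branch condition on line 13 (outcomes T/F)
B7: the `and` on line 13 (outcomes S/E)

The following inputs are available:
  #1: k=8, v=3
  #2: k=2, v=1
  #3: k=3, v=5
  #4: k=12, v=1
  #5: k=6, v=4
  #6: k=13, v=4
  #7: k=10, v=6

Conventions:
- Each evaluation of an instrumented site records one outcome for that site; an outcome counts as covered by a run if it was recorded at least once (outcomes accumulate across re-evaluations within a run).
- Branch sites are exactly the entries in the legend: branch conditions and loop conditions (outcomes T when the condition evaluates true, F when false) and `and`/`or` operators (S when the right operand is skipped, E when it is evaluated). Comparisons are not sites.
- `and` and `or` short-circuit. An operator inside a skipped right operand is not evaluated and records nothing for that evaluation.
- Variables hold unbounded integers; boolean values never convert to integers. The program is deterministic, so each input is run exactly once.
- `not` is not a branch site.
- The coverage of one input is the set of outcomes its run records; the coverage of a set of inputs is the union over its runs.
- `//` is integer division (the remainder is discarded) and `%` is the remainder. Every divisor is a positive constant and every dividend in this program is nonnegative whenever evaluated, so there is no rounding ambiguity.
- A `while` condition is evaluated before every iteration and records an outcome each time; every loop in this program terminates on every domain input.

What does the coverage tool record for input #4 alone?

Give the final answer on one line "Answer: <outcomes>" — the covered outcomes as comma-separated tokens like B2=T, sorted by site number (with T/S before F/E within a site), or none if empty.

Tracing the run of input #4 (k=12, v=1):
  B1->T, B1->T, B1->T, B1->F, B2->T, B3->T, B4->F, B7->E, B6->F
as a set, this run covers: B1=T, B1=F, B2=T, B3=T, B4=F, B6=F, B7=E

Answer: B1=T, B1=F, B2=T, B3=T, B4=F, B6=F, B7=E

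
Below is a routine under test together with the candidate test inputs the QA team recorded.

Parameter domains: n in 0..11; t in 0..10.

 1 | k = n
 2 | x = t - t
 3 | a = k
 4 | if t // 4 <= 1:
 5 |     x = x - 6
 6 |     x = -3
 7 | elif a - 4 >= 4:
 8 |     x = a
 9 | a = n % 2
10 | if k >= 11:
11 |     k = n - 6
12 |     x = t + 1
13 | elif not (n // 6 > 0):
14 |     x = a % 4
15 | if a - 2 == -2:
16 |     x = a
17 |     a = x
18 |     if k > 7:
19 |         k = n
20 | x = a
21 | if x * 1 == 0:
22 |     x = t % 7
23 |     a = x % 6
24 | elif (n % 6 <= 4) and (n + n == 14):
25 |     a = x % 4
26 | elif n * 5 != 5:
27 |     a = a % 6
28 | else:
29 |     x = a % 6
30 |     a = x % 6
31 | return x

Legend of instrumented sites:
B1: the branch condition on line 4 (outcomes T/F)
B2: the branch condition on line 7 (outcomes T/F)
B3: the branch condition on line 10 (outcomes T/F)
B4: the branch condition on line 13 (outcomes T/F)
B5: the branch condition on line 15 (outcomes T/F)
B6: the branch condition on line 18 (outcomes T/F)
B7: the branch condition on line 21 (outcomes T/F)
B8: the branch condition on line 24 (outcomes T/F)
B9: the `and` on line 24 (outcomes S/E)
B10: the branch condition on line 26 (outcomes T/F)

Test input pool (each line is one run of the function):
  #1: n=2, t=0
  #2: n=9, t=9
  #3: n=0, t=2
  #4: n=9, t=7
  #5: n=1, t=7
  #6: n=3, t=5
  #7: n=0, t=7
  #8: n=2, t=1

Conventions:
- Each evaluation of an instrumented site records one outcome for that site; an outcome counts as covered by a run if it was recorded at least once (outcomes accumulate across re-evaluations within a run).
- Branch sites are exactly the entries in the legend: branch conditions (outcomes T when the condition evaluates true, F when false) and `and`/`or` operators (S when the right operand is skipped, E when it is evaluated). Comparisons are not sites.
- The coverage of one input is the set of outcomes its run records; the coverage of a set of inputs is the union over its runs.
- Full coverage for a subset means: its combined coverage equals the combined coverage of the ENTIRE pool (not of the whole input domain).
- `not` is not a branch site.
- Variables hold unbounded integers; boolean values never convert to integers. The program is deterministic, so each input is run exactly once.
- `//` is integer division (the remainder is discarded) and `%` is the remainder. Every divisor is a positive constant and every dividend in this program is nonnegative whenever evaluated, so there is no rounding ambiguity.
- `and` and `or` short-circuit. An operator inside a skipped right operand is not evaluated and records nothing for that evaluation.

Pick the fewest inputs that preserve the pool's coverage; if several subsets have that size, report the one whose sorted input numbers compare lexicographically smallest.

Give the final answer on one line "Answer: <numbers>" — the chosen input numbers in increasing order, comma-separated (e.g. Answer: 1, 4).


run #1 (n=2, t=0) runs B1->T, B3->F, B4->T, B5->T, B6->F, B7->T; records B1=T, B3=F, B4=T, B5=T, B6=F, B7=T
run #2 (n=9, t=9) runs B1->F, B2->T, B3->F, B4->F, B5->F, B7->F, B9->E, B8->F, B10->T; records B1=F, B2=T, B3=F, B4=F, B5=F, B7=F, B8=F, B9=E, B10=T
run #3 (n=0, t=2) runs B1->T, B3->F, B4->T, B5->T, B6->F, B7->T; records B1=T, B3=F, B4=T, B5=T, B6=F, B7=T
run #4 (n=9, t=7) runs B1->T, B3->F, B4->F, B5->F, B7->F, B9->E, B8->F, B10->T; records B1=T, B3=F, B4=F, B5=F, B7=F, B8=F, B9=E, B10=T
run #5 (n=1, t=7) runs B1->T, B3->F, B4->T, B5->F, B7->F, B9->E, B8->F, B10->F; records B1=T, B3=F, B4=T, B5=F, B7=F, B8=F, B9=E, B10=F
run #6 (n=3, t=5) runs B1->T, B3->F, B4->T, B5->F, B7->F, B9->E, B8->F, B10->T; records B1=T, B3=F, B4=T, B5=F, B7=F, B8=F, B9=E, B10=T
run #7 (n=0, t=7) runs B1->T, B3->F, B4->T, B5->T, B6->F, B7->T; records B1=T, B3=F, B4=T, B5=T, B6=F, B7=T
run #8 (n=2, t=1) runs B1->T, B3->F, B4->T, B5->T, B6->F, B7->T; records B1=T, B3=F, B4=T, B5=T, B6=F, B7=T
together the pool reaches 15 outcomes: B1=T, B1=F, B2=T, B3=F, B4=T, B4=F, B5=T, B5=F, B6=F, B7=T, B7=F, B8=F, B9=E, B10=T, B10=F
no size-1 subset reaches all 15 outcomes (best union: 9/15)
no size-2 subset reaches all 15 outcomes (best union: 14/15)
at size 3, {1, 2, 5} reaches all 15 outcomes; every lexicographically earlier size-3 subset fails
Answer: 1, 2, 5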